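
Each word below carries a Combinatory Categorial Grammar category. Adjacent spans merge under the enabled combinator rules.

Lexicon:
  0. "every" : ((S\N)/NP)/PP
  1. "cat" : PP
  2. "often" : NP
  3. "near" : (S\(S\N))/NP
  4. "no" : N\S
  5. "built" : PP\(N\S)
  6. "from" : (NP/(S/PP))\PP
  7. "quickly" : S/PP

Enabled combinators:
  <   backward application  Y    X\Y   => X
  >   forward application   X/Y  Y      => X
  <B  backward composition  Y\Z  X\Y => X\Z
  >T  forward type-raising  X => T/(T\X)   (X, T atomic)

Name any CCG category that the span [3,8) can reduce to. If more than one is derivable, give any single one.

S\(S\N)

[0,8] S   <
  [0,3] S\N   >
    [0,2] (S\N)/NP   >
      [0,1] "every" : ((S\N)/NP)/PP
      [1,2] "cat" : PP
    [2,3] "often" : NP
  [3,8] S\(S\N)   >
    [3,4] "near" : (S\(S\N))/NP
    [4,8] NP   >
      [4,7] NP/(S/PP)   <
        [4,6] PP   <
          [4,5] "no" : N\S
          [5,6] "built" : PP\(N\S)
        [6,7] "from" : (NP/(S/PP))\PP
      [7,8] "quickly" : S/PP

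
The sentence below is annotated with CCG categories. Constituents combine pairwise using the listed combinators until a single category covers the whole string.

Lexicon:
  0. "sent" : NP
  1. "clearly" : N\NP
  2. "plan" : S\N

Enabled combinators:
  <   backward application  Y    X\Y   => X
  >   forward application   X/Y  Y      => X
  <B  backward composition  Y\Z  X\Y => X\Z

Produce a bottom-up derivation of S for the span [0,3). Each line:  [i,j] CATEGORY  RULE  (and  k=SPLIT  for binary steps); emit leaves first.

[0,1] NP  lex  "sent"
[1,2] N\NP  lex  "clearly"
[0,2] N  <  k=1
[2,3] S\N  lex  "plan"
[0,3] S  <  k=2

[0,3] S   <
  [0,2] N   <
    [0,1] "sent" : NP
    [1,2] "clearly" : N\NP
  [2,3] "plan" : S\N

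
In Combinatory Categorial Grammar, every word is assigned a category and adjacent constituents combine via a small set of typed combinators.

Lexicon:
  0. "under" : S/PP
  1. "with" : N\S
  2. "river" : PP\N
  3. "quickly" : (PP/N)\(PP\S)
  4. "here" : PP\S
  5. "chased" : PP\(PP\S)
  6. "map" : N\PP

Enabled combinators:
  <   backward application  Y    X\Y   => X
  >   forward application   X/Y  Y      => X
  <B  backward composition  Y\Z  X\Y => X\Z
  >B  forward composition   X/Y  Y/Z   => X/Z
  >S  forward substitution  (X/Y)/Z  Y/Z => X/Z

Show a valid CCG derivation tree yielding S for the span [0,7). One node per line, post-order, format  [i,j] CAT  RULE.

[0,7] S   >
  [0,1] "under" : S/PP
  [1,7] PP   >
    [1,4] PP/N   <
      [1,3] PP\S   <B
        [1,2] "with" : N\S
        [2,3] "river" : PP\N
      [3,4] "quickly" : (PP/N)\(PP\S)
    [4,7] N   <
      [4,6] PP   <
        [4,5] "here" : PP\S
        [5,6] "chased" : PP\(PP\S)
      [6,7] "map" : N\PP

[0,1] S/PP  lex  "under"
[1,2] N\S  lex  "with"
[2,3] PP\N  lex  "river"
[1,3] PP\S  <B  k=2
[3,4] (PP/N)\(PP\S)  lex  "quickly"
[1,4] PP/N  <  k=3
[4,5] PP\S  lex  "here"
[5,6] PP\(PP\S)  lex  "chased"
[4,6] PP  <  k=5
[6,7] N\PP  lex  "map"
[4,7] N  <  k=6
[1,7] PP  >  k=4
[0,7] S  >  k=1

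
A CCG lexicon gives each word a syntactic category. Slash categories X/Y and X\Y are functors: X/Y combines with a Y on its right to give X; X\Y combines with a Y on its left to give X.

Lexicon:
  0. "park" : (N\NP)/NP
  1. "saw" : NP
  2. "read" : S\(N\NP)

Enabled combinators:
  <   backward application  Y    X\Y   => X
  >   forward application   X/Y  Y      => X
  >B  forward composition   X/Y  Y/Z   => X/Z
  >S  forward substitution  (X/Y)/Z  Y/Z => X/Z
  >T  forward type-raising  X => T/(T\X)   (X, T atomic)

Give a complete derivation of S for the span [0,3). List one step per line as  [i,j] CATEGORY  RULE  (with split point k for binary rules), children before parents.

[0,1] (N\NP)/NP  lex  "park"
[1,2] NP  lex  "saw"
[0,2] N\NP  >  k=1
[2,3] S\(N\NP)  lex  "read"
[0,3] S  <  k=2

[0,3] S   <
  [0,2] N\NP   >
    [0,1] "park" : (N\NP)/NP
    [1,2] "saw" : NP
  [2,3] "read" : S\(N\NP)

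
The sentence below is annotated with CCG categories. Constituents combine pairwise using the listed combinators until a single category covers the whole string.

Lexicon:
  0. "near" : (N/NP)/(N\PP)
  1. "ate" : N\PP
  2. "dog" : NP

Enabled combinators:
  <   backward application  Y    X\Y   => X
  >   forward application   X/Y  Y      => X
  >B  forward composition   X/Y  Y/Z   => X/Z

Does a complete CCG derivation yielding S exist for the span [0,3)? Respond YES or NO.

NO

(N/NP)/(N\PP) N\PP NP
CKY chart[0,3] = {N}; S ∉ chart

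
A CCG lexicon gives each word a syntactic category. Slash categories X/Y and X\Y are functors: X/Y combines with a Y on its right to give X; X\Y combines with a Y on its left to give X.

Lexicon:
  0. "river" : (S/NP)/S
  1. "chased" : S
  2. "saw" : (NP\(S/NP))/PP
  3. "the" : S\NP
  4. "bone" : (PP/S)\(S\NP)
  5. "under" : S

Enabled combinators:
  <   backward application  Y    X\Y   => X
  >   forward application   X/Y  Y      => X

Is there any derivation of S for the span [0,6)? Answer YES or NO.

(S/NP)/S S (NP\(S/NP))/PP S\NP (PP/S)\(S\NP) S
CKY chart[0,6] = {NP}; S ∉ chart

NO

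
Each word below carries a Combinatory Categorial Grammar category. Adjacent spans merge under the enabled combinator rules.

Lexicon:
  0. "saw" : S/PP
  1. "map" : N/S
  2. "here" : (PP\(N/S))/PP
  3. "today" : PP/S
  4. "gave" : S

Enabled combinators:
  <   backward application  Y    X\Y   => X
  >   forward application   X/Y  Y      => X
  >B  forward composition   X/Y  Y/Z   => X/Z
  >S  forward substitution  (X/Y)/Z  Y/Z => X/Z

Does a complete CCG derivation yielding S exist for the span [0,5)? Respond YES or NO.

YES

[0,5] S   >
  [0,1] "saw" : S/PP
  [1,5] PP   <
    [1,2] "map" : N/S
    [2,5] PP\(N/S)   >
      [2,3] "here" : (PP\(N/S))/PP
      [3,5] PP   >
        [3,4] "today" : PP/S
        [4,5] "gave" : S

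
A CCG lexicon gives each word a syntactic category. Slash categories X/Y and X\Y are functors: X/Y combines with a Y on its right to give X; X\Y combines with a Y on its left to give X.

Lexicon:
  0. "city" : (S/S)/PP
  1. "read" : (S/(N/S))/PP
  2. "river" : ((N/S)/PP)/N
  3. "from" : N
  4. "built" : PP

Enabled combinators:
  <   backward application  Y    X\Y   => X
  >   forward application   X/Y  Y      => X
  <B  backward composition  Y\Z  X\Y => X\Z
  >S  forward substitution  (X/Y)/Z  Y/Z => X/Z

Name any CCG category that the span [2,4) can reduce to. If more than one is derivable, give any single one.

(N/S)/PP

[0,5] S   >
  [0,4] S/PP   >S
    [0,1] "city" : (S/S)/PP
    [1,4] S/PP   >S
      [1,2] "read" : (S/(N/S))/PP
      [2,4] (N/S)/PP   >
        [2,3] "river" : ((N/S)/PP)/N
        [3,4] "from" : N
  [4,5] "built" : PP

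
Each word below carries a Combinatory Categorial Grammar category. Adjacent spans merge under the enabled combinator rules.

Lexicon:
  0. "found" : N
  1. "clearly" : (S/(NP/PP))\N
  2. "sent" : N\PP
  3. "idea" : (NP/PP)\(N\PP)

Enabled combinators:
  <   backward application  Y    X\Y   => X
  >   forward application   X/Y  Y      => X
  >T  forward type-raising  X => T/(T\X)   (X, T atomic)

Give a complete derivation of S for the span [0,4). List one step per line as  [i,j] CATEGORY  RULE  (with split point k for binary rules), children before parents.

[0,4] S   >
  [0,2] S/(NP/PP)   <
    [0,1] "found" : N
    [1,2] "clearly" : (S/(NP/PP))\N
  [2,4] NP/PP   <
    [2,3] "sent" : N\PP
    [3,4] "idea" : (NP/PP)\(N\PP)

[0,1] N  lex  "found"
[1,2] (S/(NP/PP))\N  lex  "clearly"
[0,2] S/(NP/PP)  <  k=1
[2,3] N\PP  lex  "sent"
[3,4] (NP/PP)\(N\PP)  lex  "idea"
[2,4] NP/PP  <  k=3
[0,4] S  >  k=2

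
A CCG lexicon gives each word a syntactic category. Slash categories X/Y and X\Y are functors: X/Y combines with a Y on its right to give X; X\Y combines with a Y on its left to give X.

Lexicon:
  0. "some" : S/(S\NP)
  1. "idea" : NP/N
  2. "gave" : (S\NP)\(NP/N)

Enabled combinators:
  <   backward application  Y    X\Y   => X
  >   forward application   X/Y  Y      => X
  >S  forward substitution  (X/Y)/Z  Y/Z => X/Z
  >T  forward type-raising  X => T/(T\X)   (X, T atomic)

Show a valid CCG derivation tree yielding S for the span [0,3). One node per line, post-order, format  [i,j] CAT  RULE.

[0,3] S   >
  [0,1] "some" : S/(S\NP)
  [1,3] S\NP   <
    [1,2] "idea" : NP/N
    [2,3] "gave" : (S\NP)\(NP/N)

[0,1] S/(S\NP)  lex  "some"
[1,2] NP/N  lex  "idea"
[2,3] (S\NP)\(NP/N)  lex  "gave"
[1,3] S\NP  <  k=2
[0,3] S  >  k=1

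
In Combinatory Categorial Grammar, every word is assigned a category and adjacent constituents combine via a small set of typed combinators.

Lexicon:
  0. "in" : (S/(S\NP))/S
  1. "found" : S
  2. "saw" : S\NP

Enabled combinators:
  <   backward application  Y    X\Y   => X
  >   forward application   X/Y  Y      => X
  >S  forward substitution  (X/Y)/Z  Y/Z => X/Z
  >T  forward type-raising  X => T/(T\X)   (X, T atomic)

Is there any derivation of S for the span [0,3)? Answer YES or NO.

YES

[0,3] S   >
  [0,2] S/(S\NP)   >
    [0,1] "in" : (S/(S\NP))/S
    [1,2] "found" : S
  [2,3] "saw" : S\NP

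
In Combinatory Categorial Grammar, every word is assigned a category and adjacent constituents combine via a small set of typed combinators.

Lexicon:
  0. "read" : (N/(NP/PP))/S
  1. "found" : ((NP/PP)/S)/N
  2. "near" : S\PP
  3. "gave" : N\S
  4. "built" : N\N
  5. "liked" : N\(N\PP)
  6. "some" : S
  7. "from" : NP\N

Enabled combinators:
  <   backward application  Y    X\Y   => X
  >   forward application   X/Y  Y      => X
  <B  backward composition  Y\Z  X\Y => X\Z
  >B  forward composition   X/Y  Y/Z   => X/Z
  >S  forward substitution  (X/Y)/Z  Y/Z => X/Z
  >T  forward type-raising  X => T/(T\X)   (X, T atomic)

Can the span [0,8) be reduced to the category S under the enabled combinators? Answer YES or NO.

(N/(NP/PP))/S ((NP/PP)/S)/N S\PP N\S N\N N\(N\PP) S NP\N
CKY chart[0,8] = {N/(N\NP), NP, NP/(NP\NP), PP/(PP\NP), S/(S\NP)}; S ∉ chart

NO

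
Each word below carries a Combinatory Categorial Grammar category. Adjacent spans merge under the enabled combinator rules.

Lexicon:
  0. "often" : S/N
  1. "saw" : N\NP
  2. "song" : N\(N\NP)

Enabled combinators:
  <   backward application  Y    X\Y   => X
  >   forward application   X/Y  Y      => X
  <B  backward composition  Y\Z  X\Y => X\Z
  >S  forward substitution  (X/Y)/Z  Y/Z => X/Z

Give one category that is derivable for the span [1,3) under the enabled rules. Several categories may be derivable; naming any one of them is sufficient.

[0,3] S   >
  [0,1] "often" : S/N
  [1,3] N   <
    [1,2] "saw" : N\NP
    [2,3] "song" : N\(N\NP)

N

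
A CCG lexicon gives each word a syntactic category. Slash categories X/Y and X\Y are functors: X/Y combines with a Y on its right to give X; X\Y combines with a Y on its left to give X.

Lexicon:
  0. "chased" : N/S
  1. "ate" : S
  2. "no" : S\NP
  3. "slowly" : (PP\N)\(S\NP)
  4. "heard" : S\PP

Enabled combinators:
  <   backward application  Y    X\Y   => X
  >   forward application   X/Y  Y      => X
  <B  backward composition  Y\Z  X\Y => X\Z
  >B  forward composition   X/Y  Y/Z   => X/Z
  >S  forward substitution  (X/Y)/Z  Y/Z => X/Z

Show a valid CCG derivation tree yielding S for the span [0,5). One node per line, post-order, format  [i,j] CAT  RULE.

[0,1] N/S  lex  "chased"
[1,2] S  lex  "ate"
[0,2] N  >  k=1
[2,3] S\NP  lex  "no"
[3,4] (PP\N)\(S\NP)  lex  "slowly"
[2,4] PP\N  <  k=3
[0,4] PP  <  k=2
[4,5] S\PP  lex  "heard"
[0,5] S  <  k=4

[0,5] S   <
  [0,4] PP   <
    [0,2] N   >
      [0,1] "chased" : N/S
      [1,2] "ate" : S
    [2,4] PP\N   <
      [2,3] "no" : S\NP
      [3,4] "slowly" : (PP\N)\(S\NP)
  [4,5] "heard" : S\PP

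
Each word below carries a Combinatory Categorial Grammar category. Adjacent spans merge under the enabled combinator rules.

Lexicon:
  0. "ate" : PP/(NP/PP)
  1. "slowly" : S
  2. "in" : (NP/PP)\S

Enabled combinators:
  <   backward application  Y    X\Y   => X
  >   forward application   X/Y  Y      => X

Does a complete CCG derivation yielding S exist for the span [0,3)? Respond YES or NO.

NO

PP/(NP/PP) S (NP/PP)\S
CKY chart[0,3] = {PP}; S ∉ chart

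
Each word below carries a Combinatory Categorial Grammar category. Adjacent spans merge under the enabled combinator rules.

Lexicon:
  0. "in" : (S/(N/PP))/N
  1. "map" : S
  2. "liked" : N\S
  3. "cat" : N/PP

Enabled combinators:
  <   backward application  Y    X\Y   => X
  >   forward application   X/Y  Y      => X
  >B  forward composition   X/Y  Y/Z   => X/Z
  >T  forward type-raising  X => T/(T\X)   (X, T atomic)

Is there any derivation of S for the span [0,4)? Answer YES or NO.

YES

[0,4] S   >
  [0,3] S/(N/PP)   >
    [0,1] "in" : (S/(N/PP))/N
    [1,3] N   <
      [1,2] "map" : S
      [2,3] "liked" : N\S
  [3,4] "cat" : N/PP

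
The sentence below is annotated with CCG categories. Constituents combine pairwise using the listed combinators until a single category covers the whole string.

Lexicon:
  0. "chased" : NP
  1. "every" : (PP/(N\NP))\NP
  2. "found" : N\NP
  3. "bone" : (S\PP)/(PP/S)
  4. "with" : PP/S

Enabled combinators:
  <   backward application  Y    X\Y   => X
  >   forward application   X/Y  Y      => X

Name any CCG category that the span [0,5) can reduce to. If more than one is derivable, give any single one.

[0,5] S   <
  [0,3] PP   >
    [0,2] PP/(N\NP)   <
      [0,1] "chased" : NP
      [1,2] "every" : (PP/(N\NP))\NP
    [2,3] "found" : N\NP
  [3,5] S\PP   >
    [3,4] "bone" : (S\PP)/(PP/S)
    [4,5] "with" : PP/S

S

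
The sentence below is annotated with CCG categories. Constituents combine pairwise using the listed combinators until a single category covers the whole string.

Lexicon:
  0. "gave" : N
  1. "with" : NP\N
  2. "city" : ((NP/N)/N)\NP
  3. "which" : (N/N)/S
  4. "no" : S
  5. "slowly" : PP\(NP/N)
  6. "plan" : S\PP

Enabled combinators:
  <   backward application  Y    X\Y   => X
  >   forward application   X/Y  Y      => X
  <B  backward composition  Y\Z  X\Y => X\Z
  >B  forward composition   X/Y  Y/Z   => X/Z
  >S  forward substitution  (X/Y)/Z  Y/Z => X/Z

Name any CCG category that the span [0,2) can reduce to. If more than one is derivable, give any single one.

NP

[0,7] S   <
  [0,6] PP   <
    [0,5] NP/N   >S
      [0,3] (NP/N)/N   <
        [0,2] NP   <
          [0,1] "gave" : N
          [1,2] "with" : NP\N
        [2,3] "city" : ((NP/N)/N)\NP
      [3,5] N/N   >
        [3,4] "which" : (N/N)/S
        [4,5] "no" : S
    [5,6] "slowly" : PP\(NP/N)
  [6,7] "plan" : S\PP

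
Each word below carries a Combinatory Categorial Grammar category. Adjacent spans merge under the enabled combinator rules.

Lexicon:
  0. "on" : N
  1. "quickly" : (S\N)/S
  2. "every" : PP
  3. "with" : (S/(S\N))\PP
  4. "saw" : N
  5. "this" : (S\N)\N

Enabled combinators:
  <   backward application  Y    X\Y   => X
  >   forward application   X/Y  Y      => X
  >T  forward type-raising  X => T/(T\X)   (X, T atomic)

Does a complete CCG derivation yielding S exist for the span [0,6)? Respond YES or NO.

YES

[0,6] S   <
  [0,1] "on" : N
  [1,6] S\N   >
    [1,2] "quickly" : (S\N)/S
    [2,6] S   >
      [2,4] S/(S\N)   <
        [2,3] "every" : PP
        [3,4] "with" : (S/(S\N))\PP
      [4,6] S\N   <
        [4,5] "saw" : N
        [5,6] "this" : (S\N)\N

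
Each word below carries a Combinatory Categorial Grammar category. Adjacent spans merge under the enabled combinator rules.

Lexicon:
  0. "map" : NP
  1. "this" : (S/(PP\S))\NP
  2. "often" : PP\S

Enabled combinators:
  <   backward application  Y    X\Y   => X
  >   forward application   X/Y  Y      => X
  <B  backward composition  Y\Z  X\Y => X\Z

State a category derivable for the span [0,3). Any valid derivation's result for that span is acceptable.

[0,3] S   >
  [0,2] S/(PP\S)   <
    [0,1] "map" : NP
    [1,2] "this" : (S/(PP\S))\NP
  [2,3] "often" : PP\S

S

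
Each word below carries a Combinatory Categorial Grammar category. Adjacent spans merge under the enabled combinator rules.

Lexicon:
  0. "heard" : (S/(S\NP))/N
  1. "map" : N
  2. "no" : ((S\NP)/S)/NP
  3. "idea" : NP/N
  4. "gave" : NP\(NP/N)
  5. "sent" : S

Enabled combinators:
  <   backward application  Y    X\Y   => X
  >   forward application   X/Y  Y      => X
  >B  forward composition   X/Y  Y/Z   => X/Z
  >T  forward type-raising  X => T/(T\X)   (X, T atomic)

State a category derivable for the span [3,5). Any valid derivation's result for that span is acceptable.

[0,6] S   >
  [0,2] S/(S\NP)   >
    [0,1] "heard" : (S/(S\NP))/N
    [1,2] "map" : N
  [2,6] S\NP   >
    [2,5] (S\NP)/S   >
      [2,3] "no" : ((S\NP)/S)/NP
      [3,5] NP   <
        [3,4] "idea" : NP/N
        [4,5] "gave" : NP\(NP/N)
    [5,6] "sent" : S

NP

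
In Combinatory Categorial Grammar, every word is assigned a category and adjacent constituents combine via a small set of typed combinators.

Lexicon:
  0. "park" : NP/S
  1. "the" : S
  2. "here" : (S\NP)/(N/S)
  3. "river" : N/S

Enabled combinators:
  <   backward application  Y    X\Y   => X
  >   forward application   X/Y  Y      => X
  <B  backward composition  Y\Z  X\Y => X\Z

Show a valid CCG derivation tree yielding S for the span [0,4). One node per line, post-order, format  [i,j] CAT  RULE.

[0,1] NP/S  lex  "park"
[1,2] S  lex  "the"
[0,2] NP  >  k=1
[2,3] (S\NP)/(N/S)  lex  "here"
[3,4] N/S  lex  "river"
[2,4] S\NP  >  k=3
[0,4] S  <  k=2

[0,4] S   <
  [0,2] NP   >
    [0,1] "park" : NP/S
    [1,2] "the" : S
  [2,4] S\NP   >
    [2,3] "here" : (S\NP)/(N/S)
    [3,4] "river" : N/S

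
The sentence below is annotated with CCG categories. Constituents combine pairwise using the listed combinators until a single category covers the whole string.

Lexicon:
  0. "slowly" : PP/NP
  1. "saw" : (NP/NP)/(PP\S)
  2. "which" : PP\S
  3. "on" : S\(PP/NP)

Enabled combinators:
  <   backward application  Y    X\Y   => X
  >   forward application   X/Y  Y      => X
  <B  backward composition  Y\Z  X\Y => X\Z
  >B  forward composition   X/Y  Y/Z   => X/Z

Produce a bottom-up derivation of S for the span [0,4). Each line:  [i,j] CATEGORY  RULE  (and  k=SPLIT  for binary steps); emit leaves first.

[0,4] S   <
  [0,3] PP/NP   >B
    [0,1] "slowly" : PP/NP
    [1,3] NP/NP   >
      [1,2] "saw" : (NP/NP)/(PP\S)
      [2,3] "which" : PP\S
  [3,4] "on" : S\(PP/NP)

[0,1] PP/NP  lex  "slowly"
[1,2] (NP/NP)/(PP\S)  lex  "saw"
[2,3] PP\S  lex  "which"
[1,3] NP/NP  >  k=2
[0,3] PP/NP  >B  k=1
[3,4] S\(PP/NP)  lex  "on"
[0,4] S  <  k=3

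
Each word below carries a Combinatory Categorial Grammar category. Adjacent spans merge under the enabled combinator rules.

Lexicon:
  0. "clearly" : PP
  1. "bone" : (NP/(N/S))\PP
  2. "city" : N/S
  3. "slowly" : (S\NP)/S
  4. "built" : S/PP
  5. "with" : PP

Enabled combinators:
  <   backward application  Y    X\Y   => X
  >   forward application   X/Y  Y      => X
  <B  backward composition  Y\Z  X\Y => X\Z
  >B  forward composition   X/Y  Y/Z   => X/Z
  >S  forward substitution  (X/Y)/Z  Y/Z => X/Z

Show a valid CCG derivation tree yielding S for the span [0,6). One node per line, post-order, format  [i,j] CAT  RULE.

[0,6] S   <
  [0,3] NP   >
    [0,2] NP/(N/S)   <
      [0,1] "clearly" : PP
      [1,2] "bone" : (NP/(N/S))\PP
    [2,3] "city" : N/S
  [3,6] S\NP   >
    [3,4] "slowly" : (S\NP)/S
    [4,6] S   >
      [4,5] "built" : S/PP
      [5,6] "with" : PP

[0,1] PP  lex  "clearly"
[1,2] (NP/(N/S))\PP  lex  "bone"
[0,2] NP/(N/S)  <  k=1
[2,3] N/S  lex  "city"
[0,3] NP  >  k=2
[3,4] (S\NP)/S  lex  "slowly"
[4,5] S/PP  lex  "built"
[5,6] PP  lex  "with"
[4,6] S  >  k=5
[3,6] S\NP  >  k=4
[0,6] S  <  k=3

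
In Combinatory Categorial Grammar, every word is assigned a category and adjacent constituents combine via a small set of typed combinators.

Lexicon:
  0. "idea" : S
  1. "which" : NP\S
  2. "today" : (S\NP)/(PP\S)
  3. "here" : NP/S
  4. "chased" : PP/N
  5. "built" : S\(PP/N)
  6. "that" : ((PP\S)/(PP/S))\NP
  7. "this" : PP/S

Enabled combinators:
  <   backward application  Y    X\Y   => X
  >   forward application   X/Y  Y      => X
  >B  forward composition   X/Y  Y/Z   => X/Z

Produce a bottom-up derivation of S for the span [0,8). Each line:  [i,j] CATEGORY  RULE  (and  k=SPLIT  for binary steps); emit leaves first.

[0,1] S  lex  "idea"
[1,2] NP\S  lex  "which"
[0,2] NP  <  k=1
[2,3] (S\NP)/(PP\S)  lex  "today"
[3,4] NP/S  lex  "here"
[4,5] PP/N  lex  "chased"
[5,6] S\(PP/N)  lex  "built"
[4,6] S  <  k=5
[3,6] NP  >  k=4
[6,7] ((PP\S)/(PP/S))\NP  lex  "that"
[3,7] (PP\S)/(PP/S)  <  k=6
[7,8] PP/S  lex  "this"
[3,8] PP\S  >  k=7
[2,8] S\NP  >  k=3
[0,8] S  <  k=2

[0,8] S   <
  [0,2] NP   <
    [0,1] "idea" : S
    [1,2] "which" : NP\S
  [2,8] S\NP   >
    [2,3] "today" : (S\NP)/(PP\S)
    [3,8] PP\S   >
      [3,7] (PP\S)/(PP/S)   <
        [3,6] NP   >
          [3,4] "here" : NP/S
          [4,6] S   <
            [4,5] "chased" : PP/N
            [5,6] "built" : S\(PP/N)
        [6,7] "that" : ((PP\S)/(PP/S))\NP
      [7,8] "this" : PP/S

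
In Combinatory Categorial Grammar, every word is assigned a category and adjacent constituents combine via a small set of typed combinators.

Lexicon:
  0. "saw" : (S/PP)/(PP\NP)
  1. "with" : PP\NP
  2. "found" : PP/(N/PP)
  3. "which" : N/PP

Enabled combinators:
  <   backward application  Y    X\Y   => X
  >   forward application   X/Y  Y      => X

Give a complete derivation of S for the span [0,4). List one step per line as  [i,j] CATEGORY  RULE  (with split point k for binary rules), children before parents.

[0,1] (S/PP)/(PP\NP)  lex  "saw"
[1,2] PP\NP  lex  "with"
[0,2] S/PP  >  k=1
[2,3] PP/(N/PP)  lex  "found"
[3,4] N/PP  lex  "which"
[2,4] PP  >  k=3
[0,4] S  >  k=2

[0,4] S   >
  [0,2] S/PP   >
    [0,1] "saw" : (S/PP)/(PP\NP)
    [1,2] "with" : PP\NP
  [2,4] PP   >
    [2,3] "found" : PP/(N/PP)
    [3,4] "which" : N/PP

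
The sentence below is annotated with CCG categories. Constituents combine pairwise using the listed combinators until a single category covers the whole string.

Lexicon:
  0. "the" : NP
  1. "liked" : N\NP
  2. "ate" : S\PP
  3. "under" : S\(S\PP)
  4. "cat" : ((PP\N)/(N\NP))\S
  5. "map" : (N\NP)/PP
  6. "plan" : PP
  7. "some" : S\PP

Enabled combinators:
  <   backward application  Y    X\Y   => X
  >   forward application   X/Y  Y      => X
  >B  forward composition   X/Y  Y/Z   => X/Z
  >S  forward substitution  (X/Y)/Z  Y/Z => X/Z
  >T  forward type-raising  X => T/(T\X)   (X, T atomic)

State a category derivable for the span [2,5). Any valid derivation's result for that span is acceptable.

(PP\N)/(N\NP)

[0,8] S   <
  [0,7] PP   <
    [0,2] N   <
      [0,1] "the" : NP
      [1,2] "liked" : N\NP
    [2,7] PP\N   >
      [2,5] (PP\N)/(N\NP)   <
        [2,4] S   <
          [2,3] "ate" : S\PP
          [3,4] "under" : S\(S\PP)
        [4,5] "cat" : ((PP\N)/(N\NP))\S
      [5,7] N\NP   >
        [5,6] "map" : (N\NP)/PP
        [6,7] "plan" : PP
  [7,8] "some" : S\PP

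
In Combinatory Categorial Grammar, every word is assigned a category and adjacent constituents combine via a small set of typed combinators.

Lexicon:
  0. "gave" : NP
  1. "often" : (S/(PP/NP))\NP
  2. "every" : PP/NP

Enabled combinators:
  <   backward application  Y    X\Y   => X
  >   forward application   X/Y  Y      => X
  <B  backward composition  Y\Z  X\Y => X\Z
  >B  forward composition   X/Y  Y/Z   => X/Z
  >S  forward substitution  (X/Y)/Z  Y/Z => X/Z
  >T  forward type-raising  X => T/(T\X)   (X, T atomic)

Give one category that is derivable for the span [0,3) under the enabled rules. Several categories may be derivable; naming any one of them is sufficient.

[0,3] S   >
  [0,2] S/(PP/NP)   <
    [0,1] "gave" : NP
    [1,2] "often" : (S/(PP/NP))\NP
  [2,3] "every" : PP/NP

S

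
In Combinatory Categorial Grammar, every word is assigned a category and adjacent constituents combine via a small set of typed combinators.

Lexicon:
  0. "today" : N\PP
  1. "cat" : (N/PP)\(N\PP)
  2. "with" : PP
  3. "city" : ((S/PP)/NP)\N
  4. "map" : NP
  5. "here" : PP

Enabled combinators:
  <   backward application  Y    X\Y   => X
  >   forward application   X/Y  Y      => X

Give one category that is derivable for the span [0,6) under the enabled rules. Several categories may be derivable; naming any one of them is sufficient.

[0,6] S   >
  [0,5] S/PP   >
    [0,4] (S/PP)/NP   <
      [0,3] N   >
        [0,2] N/PP   <
          [0,1] "today" : N\PP
          [1,2] "cat" : (N/PP)\(N\PP)
        [2,3] "with" : PP
      [3,4] "city" : ((S/PP)/NP)\N
    [4,5] "map" : NP
  [5,6] "here" : PP

S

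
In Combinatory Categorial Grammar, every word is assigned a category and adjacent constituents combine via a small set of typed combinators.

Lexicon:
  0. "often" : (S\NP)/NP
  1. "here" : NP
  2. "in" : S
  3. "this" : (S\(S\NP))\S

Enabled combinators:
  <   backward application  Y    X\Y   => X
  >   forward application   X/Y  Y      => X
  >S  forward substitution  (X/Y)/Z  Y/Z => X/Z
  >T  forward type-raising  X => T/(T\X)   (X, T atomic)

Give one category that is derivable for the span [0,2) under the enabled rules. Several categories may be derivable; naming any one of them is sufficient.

[0,4] S   <
  [0,2] S\NP   >
    [0,1] "often" : (S\NP)/NP
    [1,2] "here" : NP
  [2,4] S\(S\NP)   <
    [2,3] "in" : S
    [3,4] "this" : (S\(S\NP))\S

S\NP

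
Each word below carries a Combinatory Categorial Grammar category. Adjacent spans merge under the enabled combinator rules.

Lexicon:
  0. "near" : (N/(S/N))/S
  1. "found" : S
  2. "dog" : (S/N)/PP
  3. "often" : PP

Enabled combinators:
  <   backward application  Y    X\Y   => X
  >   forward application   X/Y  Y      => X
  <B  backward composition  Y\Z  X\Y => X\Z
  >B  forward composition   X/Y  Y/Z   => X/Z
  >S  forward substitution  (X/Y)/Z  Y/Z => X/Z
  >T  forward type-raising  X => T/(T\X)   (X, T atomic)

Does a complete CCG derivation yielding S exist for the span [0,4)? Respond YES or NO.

(N/(S/N))/S S (S/N)/PP PP
CKY chart[0,4] = {N, N/(N\N), N/(PP\PP), NP/(NP\N), PP/(PP\N), S/(S\N)}; S ∉ chart

NO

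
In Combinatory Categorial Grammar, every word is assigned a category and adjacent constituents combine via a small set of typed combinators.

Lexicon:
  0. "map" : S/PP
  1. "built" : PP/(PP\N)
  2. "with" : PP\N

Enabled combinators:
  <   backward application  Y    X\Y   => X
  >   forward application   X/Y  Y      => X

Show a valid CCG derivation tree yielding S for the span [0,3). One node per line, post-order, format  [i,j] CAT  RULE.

[0,1] S/PP  lex  "map"
[1,2] PP/(PP\N)  lex  "built"
[2,3] PP\N  lex  "with"
[1,3] PP  >  k=2
[0,3] S  >  k=1

[0,3] S   >
  [0,1] "map" : S/PP
  [1,3] PP   >
    [1,2] "built" : PP/(PP\N)
    [2,3] "with" : PP\N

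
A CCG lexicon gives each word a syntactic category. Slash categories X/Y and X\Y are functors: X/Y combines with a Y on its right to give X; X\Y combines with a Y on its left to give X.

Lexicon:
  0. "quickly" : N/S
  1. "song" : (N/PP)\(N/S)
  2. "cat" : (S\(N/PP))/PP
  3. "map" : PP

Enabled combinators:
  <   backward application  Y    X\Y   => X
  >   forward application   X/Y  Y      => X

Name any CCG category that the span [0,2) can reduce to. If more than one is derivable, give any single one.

N/PP

[0,4] S   <
  [0,2] N/PP   <
    [0,1] "quickly" : N/S
    [1,2] "song" : (N/PP)\(N/S)
  [2,4] S\(N/PP)   >
    [2,3] "cat" : (S\(N/PP))/PP
    [3,4] "map" : PP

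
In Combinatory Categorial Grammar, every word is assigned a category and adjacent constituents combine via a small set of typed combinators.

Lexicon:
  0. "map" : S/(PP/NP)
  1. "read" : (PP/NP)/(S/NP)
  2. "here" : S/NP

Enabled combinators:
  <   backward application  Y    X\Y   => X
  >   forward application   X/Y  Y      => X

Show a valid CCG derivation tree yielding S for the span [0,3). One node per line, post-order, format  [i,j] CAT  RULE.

[0,1] S/(PP/NP)  lex  "map"
[1,2] (PP/NP)/(S/NP)  lex  "read"
[2,3] S/NP  lex  "here"
[1,3] PP/NP  >  k=2
[0,3] S  >  k=1

[0,3] S   >
  [0,1] "map" : S/(PP/NP)
  [1,3] PP/NP   >
    [1,2] "read" : (PP/NP)/(S/NP)
    [2,3] "here" : S/NP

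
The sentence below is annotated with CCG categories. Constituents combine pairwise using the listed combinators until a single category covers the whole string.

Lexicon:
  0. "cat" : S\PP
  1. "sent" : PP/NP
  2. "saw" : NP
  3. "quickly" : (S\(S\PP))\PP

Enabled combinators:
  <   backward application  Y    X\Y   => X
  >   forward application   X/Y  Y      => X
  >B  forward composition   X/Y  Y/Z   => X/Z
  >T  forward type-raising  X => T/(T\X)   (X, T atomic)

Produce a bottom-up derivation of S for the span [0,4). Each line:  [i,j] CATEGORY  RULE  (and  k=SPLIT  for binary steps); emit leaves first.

[0,1] S\PP  lex  "cat"
[1,2] PP/NP  lex  "sent"
[2,3] NP  lex  "saw"
[1,3] PP  >  k=2
[3,4] (S\(S\PP))\PP  lex  "quickly"
[1,4] S\(S\PP)  <  k=3
[0,4] S  <  k=1

[0,4] S   <
  [0,1] "cat" : S\PP
  [1,4] S\(S\PP)   <
    [1,3] PP   >
      [1,2] "sent" : PP/NP
      [2,3] "saw" : NP
    [3,4] "quickly" : (S\(S\PP))\PP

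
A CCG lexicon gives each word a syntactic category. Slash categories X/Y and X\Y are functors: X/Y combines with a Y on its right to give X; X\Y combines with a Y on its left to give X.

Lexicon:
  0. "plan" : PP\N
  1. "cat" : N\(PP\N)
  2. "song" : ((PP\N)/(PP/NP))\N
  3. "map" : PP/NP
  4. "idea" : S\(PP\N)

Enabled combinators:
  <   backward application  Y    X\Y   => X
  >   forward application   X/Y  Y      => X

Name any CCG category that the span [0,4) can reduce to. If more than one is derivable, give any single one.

[0,5] S   <
  [0,4] PP\N   >
    [0,3] (PP\N)/(PP/NP)   <
      [0,2] N   <
        [0,1] "plan" : PP\N
        [1,2] "cat" : N\(PP\N)
      [2,3] "song" : ((PP\N)/(PP/NP))\N
    [3,4] "map" : PP/NP
  [4,5] "idea" : S\(PP\N)

PP\N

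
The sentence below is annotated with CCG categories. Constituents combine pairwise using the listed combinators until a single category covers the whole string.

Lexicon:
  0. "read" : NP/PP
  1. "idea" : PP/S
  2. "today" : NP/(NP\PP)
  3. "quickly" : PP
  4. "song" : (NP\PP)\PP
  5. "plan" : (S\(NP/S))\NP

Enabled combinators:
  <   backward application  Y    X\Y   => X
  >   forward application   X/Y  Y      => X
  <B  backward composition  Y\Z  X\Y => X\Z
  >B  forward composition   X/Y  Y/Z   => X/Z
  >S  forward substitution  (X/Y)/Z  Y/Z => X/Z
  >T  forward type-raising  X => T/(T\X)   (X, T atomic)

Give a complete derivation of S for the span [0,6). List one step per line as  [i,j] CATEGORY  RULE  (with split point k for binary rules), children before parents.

[0,6] S   <
  [0,2] NP/S   >B
    [0,1] "read" : NP/PP
    [1,2] "idea" : PP/S
  [2,6] S\(NP/S)   <
    [2,5] NP   >
      [2,3] "today" : NP/(NP\PP)
      [3,5] NP\PP   <
        [3,4] "quickly" : PP
        [4,5] "song" : (NP\PP)\PP
    [5,6] "plan" : (S\(NP/S))\NP

[0,1] NP/PP  lex  "read"
[1,2] PP/S  lex  "idea"
[0,2] NP/S  >B  k=1
[2,3] NP/(NP\PP)  lex  "today"
[3,4] PP  lex  "quickly"
[4,5] (NP\PP)\PP  lex  "song"
[3,5] NP\PP  <  k=4
[2,5] NP  >  k=3
[5,6] (S\(NP/S))\NP  lex  "plan"
[2,6] S\(NP/S)  <  k=5
[0,6] S  <  k=2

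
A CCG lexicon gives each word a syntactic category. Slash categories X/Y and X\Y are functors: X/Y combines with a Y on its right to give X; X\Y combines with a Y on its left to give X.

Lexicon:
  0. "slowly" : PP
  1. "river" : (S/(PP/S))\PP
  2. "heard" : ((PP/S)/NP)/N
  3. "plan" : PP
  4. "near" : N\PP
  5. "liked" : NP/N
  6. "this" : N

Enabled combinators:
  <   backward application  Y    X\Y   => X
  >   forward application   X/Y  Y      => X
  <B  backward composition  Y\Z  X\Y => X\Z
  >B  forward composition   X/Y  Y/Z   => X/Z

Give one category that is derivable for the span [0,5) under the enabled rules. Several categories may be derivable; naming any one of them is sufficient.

[0,7] S   >
  [0,5] S/NP   >B
    [0,2] S/(PP/S)   <
      [0,1] "slowly" : PP
      [1,2] "river" : (S/(PP/S))\PP
    [2,5] (PP/S)/NP   >
      [2,3] "heard" : ((PP/S)/NP)/N
      [3,5] N   <
        [3,4] "plan" : PP
        [4,5] "near" : N\PP
  [5,7] NP   >
    [5,6] "liked" : NP/N
    [6,7] "this" : N

S/NP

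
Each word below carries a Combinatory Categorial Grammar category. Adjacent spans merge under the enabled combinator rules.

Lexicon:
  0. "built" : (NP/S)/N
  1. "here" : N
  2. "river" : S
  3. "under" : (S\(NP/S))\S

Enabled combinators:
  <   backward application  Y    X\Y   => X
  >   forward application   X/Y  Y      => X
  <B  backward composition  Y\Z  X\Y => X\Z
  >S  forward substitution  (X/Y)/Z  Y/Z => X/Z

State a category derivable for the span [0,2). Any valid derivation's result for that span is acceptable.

NP/S

[0,4] S   <
  [0,2] NP/S   >
    [0,1] "built" : (NP/S)/N
    [1,2] "here" : N
  [2,4] S\(NP/S)   <
    [2,3] "river" : S
    [3,4] "under" : (S\(NP/S))\S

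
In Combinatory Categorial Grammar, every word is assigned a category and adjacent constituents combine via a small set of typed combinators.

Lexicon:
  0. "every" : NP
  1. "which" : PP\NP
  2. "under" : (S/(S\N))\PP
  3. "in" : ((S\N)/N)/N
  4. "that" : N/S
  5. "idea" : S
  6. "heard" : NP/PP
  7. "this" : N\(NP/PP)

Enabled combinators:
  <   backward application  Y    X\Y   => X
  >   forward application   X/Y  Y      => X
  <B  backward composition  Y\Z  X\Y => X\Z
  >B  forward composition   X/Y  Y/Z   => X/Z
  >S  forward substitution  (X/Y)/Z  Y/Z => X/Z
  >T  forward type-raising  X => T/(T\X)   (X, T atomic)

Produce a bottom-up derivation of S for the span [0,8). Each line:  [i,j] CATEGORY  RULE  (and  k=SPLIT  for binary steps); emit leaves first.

[0,1] NP  lex  "every"
[0,1] PP/(PP\NP)  >T
[1,2] PP\NP  lex  "which"
[0,2] PP  >  k=1
[2,3] (S/(S\N))\PP  lex  "under"
[0,3] S/(S\N)  <  k=2
[3,4] ((S\N)/N)/N  lex  "in"
[4,5] N/S  lex  "that"
[5,6] S  lex  "idea"
[4,6] N  >  k=5
[3,6] (S\N)/N  >  k=4
[6,7] NP/PP  lex  "heard"
[7,8] N\(NP/PP)  lex  "this"
[6,8] N  <  k=7
[3,8] S\N  >  k=6
[0,8] S  >  k=3

[0,8] S   >
  [0,3] S/(S\N)   <
    [0,2] PP   >
      [0,1] PP/(PP\NP)   >T
        [0,1] "every" : NP
      [1,2] "which" : PP\NP
    [2,3] "under" : (S/(S\N))\PP
  [3,8] S\N   >
    [3,6] (S\N)/N   >
      [3,4] "in" : ((S\N)/N)/N
      [4,6] N   >
        [4,5] "that" : N/S
        [5,6] "idea" : S
    [6,8] N   <
      [6,7] "heard" : NP/PP
      [7,8] "this" : N\(NP/PP)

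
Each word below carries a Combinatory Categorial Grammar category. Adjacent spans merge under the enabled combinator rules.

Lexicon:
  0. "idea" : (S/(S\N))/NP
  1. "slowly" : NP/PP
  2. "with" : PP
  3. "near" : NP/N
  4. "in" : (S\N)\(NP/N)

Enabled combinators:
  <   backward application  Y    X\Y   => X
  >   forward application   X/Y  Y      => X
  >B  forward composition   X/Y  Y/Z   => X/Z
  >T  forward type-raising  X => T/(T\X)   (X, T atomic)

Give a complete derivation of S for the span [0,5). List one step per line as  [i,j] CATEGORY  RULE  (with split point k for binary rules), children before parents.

[0,1] (S/(S\N))/NP  lex  "idea"
[1,2] NP/PP  lex  "slowly"
[2,3] PP  lex  "with"
[1,3] NP  >  k=2
[0,3] S/(S\N)  >  k=1
[3,4] NP/N  lex  "near"
[4,5] (S\N)\(NP/N)  lex  "in"
[3,5] S\N  <  k=4
[0,5] S  >  k=3

[0,5] S   >
  [0,3] S/(S\N)   >
    [0,1] "idea" : (S/(S\N))/NP
    [1,3] NP   >
      [1,2] "slowly" : NP/PP
      [2,3] "with" : PP
  [3,5] S\N   <
    [3,4] "near" : NP/N
    [4,5] "in" : (S\N)\(NP/N)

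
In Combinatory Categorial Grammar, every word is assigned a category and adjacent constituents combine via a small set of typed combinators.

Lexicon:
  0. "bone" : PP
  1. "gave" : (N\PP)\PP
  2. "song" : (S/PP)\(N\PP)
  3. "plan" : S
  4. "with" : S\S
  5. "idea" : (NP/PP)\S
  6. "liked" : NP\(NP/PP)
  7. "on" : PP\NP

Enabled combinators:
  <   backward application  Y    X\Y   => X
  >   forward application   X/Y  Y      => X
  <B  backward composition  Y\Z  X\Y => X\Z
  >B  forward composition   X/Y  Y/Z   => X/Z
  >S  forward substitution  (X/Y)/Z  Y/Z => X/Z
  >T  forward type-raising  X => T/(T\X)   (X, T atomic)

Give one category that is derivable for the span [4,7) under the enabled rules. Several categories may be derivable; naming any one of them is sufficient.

NP\S

[0,8] S   >
  [0,3] S/PP   <
    [0,2] N\PP   <
      [0,1] "bone" : PP
      [1,2] "gave" : (N\PP)\PP
    [2,3] "song" : (S/PP)\(N\PP)
  [3,8] PP   <
    [3,4] "plan" : S
    [4,8] PP\S   <B
      [4,7] NP\S   <B
        [4,5] "with" : S\S
        [5,7] NP\S   <B
          [5,6] "idea" : (NP/PP)\S
          [6,7] "liked" : NP\(NP/PP)
      [7,8] "on" : PP\NP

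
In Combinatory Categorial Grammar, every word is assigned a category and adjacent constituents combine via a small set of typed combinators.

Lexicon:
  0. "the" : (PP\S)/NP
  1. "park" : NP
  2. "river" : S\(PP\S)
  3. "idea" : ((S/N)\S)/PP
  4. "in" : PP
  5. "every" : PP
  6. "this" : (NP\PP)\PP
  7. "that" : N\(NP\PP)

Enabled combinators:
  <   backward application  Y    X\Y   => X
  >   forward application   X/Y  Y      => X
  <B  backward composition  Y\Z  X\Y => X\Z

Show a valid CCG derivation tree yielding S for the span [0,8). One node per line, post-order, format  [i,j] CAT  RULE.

[0,8] S   >
  [0,5] S/N   <
    [0,3] S   <
      [0,2] PP\S   >
        [0,1] "the" : (PP\S)/NP
        [1,2] "park" : NP
      [2,3] "river" : S\(PP\S)
    [3,5] (S/N)\S   >
      [3,4] "idea" : ((S/N)\S)/PP
      [4,5] "in" : PP
  [5,8] N   <
    [5,7] NP\PP   <
      [5,6] "every" : PP
      [6,7] "this" : (NP\PP)\PP
    [7,8] "that" : N\(NP\PP)

[0,1] (PP\S)/NP  lex  "the"
[1,2] NP  lex  "park"
[0,2] PP\S  >  k=1
[2,3] S\(PP\S)  lex  "river"
[0,3] S  <  k=2
[3,4] ((S/N)\S)/PP  lex  "idea"
[4,5] PP  lex  "in"
[3,5] (S/N)\S  >  k=4
[0,5] S/N  <  k=3
[5,6] PP  lex  "every"
[6,7] (NP\PP)\PP  lex  "this"
[5,7] NP\PP  <  k=6
[7,8] N\(NP\PP)  lex  "that"
[5,8] N  <  k=7
[0,8] S  >  k=5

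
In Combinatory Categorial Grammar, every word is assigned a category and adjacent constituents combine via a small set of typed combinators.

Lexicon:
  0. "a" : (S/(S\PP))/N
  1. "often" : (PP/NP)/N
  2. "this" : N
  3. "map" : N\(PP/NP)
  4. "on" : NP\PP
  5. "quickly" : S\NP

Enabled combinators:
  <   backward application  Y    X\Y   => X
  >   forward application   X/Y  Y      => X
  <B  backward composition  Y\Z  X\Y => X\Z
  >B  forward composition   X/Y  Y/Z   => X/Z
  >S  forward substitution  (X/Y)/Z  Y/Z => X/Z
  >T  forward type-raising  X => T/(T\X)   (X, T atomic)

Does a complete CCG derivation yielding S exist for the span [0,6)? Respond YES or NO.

[0,6] S   >
  [0,4] S/(S\PP)   >
    [0,1] "a" : (S/(S\PP))/N
    [1,4] N   <
      [1,3] PP/NP   >
        [1,2] "often" : (PP/NP)/N
        [2,3] "this" : N
      [3,4] "map" : N\(PP/NP)
  [4,6] S\PP   <B
    [4,5] "on" : NP\PP
    [5,6] "quickly" : S\NP

YES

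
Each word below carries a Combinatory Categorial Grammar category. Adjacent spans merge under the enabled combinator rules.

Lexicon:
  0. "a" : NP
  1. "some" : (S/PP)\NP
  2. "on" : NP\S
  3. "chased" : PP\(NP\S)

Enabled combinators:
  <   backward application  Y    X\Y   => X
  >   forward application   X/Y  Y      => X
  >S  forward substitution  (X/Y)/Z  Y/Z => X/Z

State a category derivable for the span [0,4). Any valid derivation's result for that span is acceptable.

[0,4] S   >
  [0,2] S/PP   <
    [0,1] "a" : NP
    [1,2] "some" : (S/PP)\NP
  [2,4] PP   <
    [2,3] "on" : NP\S
    [3,4] "chased" : PP\(NP\S)

S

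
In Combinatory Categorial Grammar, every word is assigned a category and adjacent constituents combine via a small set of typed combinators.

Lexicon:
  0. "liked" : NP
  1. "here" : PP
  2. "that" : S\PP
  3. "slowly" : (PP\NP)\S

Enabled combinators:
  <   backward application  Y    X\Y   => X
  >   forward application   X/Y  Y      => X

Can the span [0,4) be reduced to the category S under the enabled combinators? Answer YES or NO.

NO

NP PP S\PP (PP\NP)\S
CKY chart[0,4] = {PP}; S ∉ chart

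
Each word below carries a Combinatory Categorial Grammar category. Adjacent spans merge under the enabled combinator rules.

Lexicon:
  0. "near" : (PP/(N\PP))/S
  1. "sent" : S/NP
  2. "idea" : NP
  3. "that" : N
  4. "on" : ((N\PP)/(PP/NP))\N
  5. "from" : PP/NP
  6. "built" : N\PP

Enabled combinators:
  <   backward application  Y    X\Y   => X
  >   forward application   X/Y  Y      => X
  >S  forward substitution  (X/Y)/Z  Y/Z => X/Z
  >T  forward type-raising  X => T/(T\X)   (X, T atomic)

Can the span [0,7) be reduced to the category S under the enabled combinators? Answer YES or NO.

NO

(PP/(N\PP))/S S/NP NP N ((N\PP)/(PP/NP))\N PP/NP N\PP
CKY chart[0,7] = {N, N/(N\N), NP/(NP\N), PP/(PP\N), S/(S\N)}; S ∉ chart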